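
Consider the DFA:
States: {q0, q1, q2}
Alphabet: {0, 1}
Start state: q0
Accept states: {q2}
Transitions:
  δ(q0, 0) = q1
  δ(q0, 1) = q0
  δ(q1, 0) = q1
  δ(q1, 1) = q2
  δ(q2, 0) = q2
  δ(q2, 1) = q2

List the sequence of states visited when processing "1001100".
Starting at q0
Read '1': q0 -> q0
Read '0': q0 -> q1
Read '0': q1 -> q1
Read '1': q1 -> q2
Read '1': q2 -> q2
Read '0': q2 -> q2
Read '0': q2 -> q2

Final answer: q0 -> q0 -> q1 -> q1 -> q2 -> q2 -> q2 -> q2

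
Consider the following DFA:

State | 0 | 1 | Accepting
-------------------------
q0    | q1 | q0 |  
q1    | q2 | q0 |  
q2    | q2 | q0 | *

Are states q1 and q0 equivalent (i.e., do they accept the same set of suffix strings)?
Try the suffix "0".
From q1: q1 → q2 — accepting.
From q0: q0 → q1 — not accepting.
The two states disagree on this suffix, so they are not equivalent.

Final answer: No. Distinguishing string: "0" - accepted from q1 but not from q0.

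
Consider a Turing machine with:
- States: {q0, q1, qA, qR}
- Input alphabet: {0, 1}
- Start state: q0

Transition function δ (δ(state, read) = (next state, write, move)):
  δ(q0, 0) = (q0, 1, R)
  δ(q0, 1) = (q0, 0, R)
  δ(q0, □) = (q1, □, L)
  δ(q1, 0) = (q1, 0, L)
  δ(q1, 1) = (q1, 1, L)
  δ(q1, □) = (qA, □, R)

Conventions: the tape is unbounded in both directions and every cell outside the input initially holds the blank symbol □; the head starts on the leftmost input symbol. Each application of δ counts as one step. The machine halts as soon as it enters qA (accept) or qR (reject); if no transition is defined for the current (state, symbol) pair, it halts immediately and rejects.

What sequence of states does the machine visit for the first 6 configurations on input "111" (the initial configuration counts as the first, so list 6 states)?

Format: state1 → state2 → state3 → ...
Step 0: [q0]111 (head at position 0)
Step 1: δ(q0, 1) = (q0, 0, R)  ⊢  0[q0]11 (head at position 1)
Step 2: δ(q0, 1) = (q0, 0, R)  ⊢  00[q0]1 (head at position 2)
Step 3: δ(q0, 1) = (q0, 0, R)  ⊢  000[q0]□ (head at position 3)
Step 4: δ(q0, □) = (q1, □, L)  ⊢  00[q1]0□ (head at position 2)
Step 5: δ(q1, 0) = (q1, 0, L)  ⊢  0[q1]00□ (head at position 1)
Reading off the states of these 6 configurations: q0 → q0 → q0 → q0 → q1 → q1

Final answer: q0 → q0 → q0 → q0 → q1 → q1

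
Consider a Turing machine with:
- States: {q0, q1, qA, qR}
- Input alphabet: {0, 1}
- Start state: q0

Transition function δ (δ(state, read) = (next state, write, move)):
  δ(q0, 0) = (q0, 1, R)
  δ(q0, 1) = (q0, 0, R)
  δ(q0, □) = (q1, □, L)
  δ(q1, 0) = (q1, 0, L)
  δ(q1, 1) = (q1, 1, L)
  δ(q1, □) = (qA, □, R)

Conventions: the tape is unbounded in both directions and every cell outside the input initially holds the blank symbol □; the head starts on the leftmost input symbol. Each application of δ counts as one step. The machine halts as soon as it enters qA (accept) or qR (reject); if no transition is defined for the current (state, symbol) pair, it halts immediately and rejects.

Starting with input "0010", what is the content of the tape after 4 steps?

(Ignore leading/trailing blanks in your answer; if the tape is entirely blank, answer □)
Step 0: [q0]0010 (head at position 0)
Step 1: δ(q0, 0) = (q0, 1, R)  ⊢  1[q0]010 (head at position 1)
Step 2: δ(q0, 0) = (q0, 1, R)  ⊢  11[q0]10 (head at position 2)
Step 3: δ(q0, 1) = (q0, 0, R)  ⊢  110[q0]0 (head at position 3)
Step 4: δ(q0, 0) = (q0, 1, R)  ⊢  1101[q0]□ (head at position 4)
Tape after 4 steps (ignoring surrounding blanks): 1101

Final answer: Tape: 1101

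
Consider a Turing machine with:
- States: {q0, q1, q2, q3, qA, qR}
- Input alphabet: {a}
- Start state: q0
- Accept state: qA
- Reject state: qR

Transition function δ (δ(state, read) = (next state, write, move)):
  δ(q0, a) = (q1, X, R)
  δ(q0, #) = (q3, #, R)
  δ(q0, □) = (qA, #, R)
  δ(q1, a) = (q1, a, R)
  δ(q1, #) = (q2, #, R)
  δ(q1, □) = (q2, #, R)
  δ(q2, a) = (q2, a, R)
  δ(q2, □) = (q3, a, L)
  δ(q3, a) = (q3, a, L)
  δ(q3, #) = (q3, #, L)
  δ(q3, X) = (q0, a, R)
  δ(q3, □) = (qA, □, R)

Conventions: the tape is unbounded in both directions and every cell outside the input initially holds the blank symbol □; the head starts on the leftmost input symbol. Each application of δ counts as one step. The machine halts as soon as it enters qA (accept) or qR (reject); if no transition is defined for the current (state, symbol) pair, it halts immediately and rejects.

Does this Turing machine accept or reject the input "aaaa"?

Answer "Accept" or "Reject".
Trace (configuration after each step, as tape_left[state]tape_right with head position):
Step 0: [q0]aaaa (head at position 0)
Step 1: X[q1]aaa (head 1)
Step 2: Xa[q1]aa (head 2)
Step 3: Xaa[q1]a (head 3)
Step 4: Xaaa[q1]□ (head 4)
Step 5: Xaaa#[q2]□ (head 5)
Step 6: Xaaa[q3]#a (head 4)
Step 7: Xaa[q3]a#a (head 3)
Step 8: Xa[q3]aa#a (head 2)
Step 9: X[q3]aaa#a (head 1)
Step 10: [q3]Xaaa#a (head 0)
Step 11: a[q0]aaa#a (head 1)
Step 12: aX[q1]aa#a (head 2)
Step 13: aXa[q1]a#a (head 3)
Step 14: aXaa[q1]#a (head 4)
Step 15: aXaa#[q2]a (head 5)
Step 16: aXaa#a[q2]□ (head 6)
Step 17: aXaa#[q3]aa (head 5)
Step 18: aXaa[q3]#aa (head 4)
Step 19: aXa[q3]a#aa (head 3)
Step 20: aX[q3]aa#aa (head 2)
Step 21: a[q3]Xaa#aa (head 1)
Step 22: aa[q0]aa#aa (head 2)
Step 23: aaX[q1]a#aa (head 3)
Step 24: aaXa[q1]#aa (head 4)
Step 25: aaXa#[q2]aa (head 5)
Step 26: aaXa#a[q2]a (head 6)
Step 27: aaXa#aa[q2]□ (head 7)
Step 28: aaXa#a[q3]aa (head 6)
Step 29: aaXa#[q3]aaa (head 5)
Step 30: aaXa[q3]#aaa (head 4)
Step 31: aaX[q3]a#aaa (head 3)
Step 32: aa[q3]Xa#aaa (head 2)
Step 33: aaa[q0]a#aaa (head 3)
Step 34: aaaX[q1]#aaa (head 4)
Step 35: aaaX#[q2]aaa (head 5)
Step 36: aaaX#a[q2]aa (head 6)
Step 37: aaaX#aa[q2]a (head 7)
Step 38: aaaX#aaa[q2]□ (head 8)
Step 39: aaaX#aa[q3]aa (head 7)
Step 40: aaaX#a[q3]aaa (head 6)
Step 41: aaaX#[q3]aaaa (head 5)
Step 42: aaaX[q3]#aaaa (head 4)
Step 43: aaa[q3]X#aaaa (head 3)
Step 44: aaaa[q0]#aaaa (head 4)
Step 45: aaaa#[q3]aaaa (head 5)
Step 46: aaaa[q3]#aaaa (head 4)
Step 47: aaa[q3]a#aaaa (head 3)
Step 48: aa[q3]aa#aaaa (head 2)
Step 49: a[q3]aaa#aaaa (head 1)
Step 50: [q3]aaaa#aaaa (head 0)
Step 51: [q3]□aaaa#aaaa (head -1)
Step 52: □[qA]aaaa#aaaa (head 0)
The machine is in qA, so it halts and accepts.

Final answer: Accept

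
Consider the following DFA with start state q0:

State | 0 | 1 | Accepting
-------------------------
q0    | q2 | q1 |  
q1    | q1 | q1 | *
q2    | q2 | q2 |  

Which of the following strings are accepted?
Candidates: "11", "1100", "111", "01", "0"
"11": q0 → q1 → q1; q1 is accepting → accepted
"1100": q0 → q1 → q1 → q1 → q1; q1 is accepting → accepted
"111": q0 → q1 → q1 → q1; q1 is accepting → accepted
"01": q0 → q2 → q2; q2 is not accepting → rejected
"0": q0 → q2; q2 is not accepting → rejected

Final answer: "11", "1100", "111"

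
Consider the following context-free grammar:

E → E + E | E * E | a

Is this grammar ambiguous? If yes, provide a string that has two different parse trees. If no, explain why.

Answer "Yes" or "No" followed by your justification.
Two different leftmost derivations of a + a * a:
  (1) E ⇒ E + E ⇒ a + E ⇒ a + E * E ⇒ a + a * E ⇒ a + a * a   (tree groups a + (a * a))
  (2) E ⇒ E * E ⇒ E + E * E ⇒ a + E * E ⇒ a + a * E ⇒ a + a * a   (tree groups (a + a) * a)
Two distinct leftmost derivations = two distinct parse trees, so the grammar is ambiguous.

Final answer: Yes - the string 'a + a * a' has two distinct leftmost derivations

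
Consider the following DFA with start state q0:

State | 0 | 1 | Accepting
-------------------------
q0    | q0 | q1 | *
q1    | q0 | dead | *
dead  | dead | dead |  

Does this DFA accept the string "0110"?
Start in q0.
Read '0': q0 → q0
Read '1': q0 → q1
Read '1': q1 → dead
Read '0': dead → dead
Final state dead is not accepting, so the string is rejected.

Final answer: No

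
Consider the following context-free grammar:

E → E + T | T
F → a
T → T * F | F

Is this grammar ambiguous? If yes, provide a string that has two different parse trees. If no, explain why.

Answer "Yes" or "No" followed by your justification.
This is the standard stratified expression grammar: '+' is introduced only by the left-recursive rule E → E + T and '*' only by the left-recursive rule T → T * F, with F → a. For any string, the last '+' must be the one produced at the root E (everything after it is a T containing no '+'), and likewise within each T the last '*' is produced at its root. This fixes the parse tree uniquely (left-associative, '*' binding tighter than '+'), so every string has exactly one parse tree.

Final answer: No - the grammar is unambiguous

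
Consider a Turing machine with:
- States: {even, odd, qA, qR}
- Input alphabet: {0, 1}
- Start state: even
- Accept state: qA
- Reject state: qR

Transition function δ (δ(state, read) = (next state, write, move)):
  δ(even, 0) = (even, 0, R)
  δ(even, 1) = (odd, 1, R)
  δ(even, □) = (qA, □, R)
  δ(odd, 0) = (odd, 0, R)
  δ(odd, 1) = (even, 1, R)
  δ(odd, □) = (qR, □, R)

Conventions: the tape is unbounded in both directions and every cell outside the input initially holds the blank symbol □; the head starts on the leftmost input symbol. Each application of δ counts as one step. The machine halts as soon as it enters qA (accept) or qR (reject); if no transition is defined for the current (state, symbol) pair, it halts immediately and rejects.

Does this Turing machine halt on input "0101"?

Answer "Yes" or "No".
Step 0: [even]0101 (head at position 0)
Step 1: δ(even, 0) = (even, 0, R)  ⊢  0[even]101 (head at position 1)
Step 2: δ(even, 1) = (odd, 1, R)  ⊢  01[odd]01 (head at position 2)
Step 3: δ(odd, 0) = (odd, 0, R)  ⊢  010[odd]1 (head at position 3)
Step 4: δ(odd, 1) = (even, 1, R)  ⊢  0101[even]□ (head at position 4)
Step 5: δ(even, □) = (qA, □, R)  ⊢  0101□[qA]□ (head at position 5)
The machine is in qA, so it halts and accepts.
It halts after 5 steps.

Final answer: Yes - halts after 5 steps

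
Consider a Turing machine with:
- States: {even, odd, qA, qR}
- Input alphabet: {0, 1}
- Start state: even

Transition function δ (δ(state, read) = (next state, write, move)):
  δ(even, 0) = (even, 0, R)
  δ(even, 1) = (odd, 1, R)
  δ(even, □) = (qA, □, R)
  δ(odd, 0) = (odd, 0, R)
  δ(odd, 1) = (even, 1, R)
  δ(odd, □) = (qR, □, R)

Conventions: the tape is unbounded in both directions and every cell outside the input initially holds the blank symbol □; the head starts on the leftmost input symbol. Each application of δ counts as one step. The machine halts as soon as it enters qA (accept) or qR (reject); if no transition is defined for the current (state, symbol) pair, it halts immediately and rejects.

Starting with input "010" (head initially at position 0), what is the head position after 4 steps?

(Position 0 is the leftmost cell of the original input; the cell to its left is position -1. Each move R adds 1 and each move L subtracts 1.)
Step 0: [even]010 (head at position 0)
Step 1: δ(even, 0) = (even, 0, R)  ⊢  0[even]10 (head at position 1)
Step 2: δ(even, 1) = (odd, 1, R)  ⊢  01[odd]0 (head at position 2)
Step 3: δ(odd, 0) = (odd, 0, R)  ⊢  010[odd]□ (head at position 3)
Step 4: δ(odd, □) = (qR, □, R)  ⊢  010□[qR]□ (head at position 4)
Head position after 4 steps: 4

Final answer: Position 4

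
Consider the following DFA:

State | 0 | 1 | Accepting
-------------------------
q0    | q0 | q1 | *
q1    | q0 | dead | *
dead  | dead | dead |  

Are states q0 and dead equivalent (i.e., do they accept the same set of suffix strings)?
Try the suffix ε (the empty string).
From q0: q0 — accepting.
From dead: dead — not accepting.
The two states disagree on this suffix, so they are not equivalent.

Final answer: No. Distinguishing string: ε (the empty string) - accepted from q0 but not from dead.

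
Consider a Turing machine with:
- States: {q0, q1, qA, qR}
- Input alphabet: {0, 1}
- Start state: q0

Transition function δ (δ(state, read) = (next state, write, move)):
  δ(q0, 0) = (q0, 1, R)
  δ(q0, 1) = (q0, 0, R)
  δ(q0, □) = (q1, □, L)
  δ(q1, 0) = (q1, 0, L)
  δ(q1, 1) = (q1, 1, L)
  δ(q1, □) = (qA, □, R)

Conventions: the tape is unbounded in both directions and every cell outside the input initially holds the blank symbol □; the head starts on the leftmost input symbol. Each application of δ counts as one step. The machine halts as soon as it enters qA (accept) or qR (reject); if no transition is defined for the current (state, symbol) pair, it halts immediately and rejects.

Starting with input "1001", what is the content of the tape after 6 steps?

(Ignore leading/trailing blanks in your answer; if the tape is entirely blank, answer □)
Step 0: [q0]1001 (head at position 0)
Step 1: δ(q0, 1) = (q0, 0, R)  ⊢  0[q0]001 (head at position 1)
Step 2: δ(q0, 0) = (q0, 1, R)  ⊢  01[q0]01 (head at position 2)
Step 3: δ(q0, 0) = (q0, 1, R)  ⊢  011[q0]1 (head at position 3)
Step 4: δ(q0, 1) = (q0, 0, R)  ⊢  0110[q0]□ (head at position 4)
Step 5: δ(q0, □) = (q1, □, L)  ⊢  011[q1]0□ (head at position 3)
Step 6: δ(q1, 0) = (q1, 0, L)  ⊢  01[q1]10□ (head at position 2)
Tape after 6 steps (ignoring surrounding blanks): 0110

Final answer: Tape: 0110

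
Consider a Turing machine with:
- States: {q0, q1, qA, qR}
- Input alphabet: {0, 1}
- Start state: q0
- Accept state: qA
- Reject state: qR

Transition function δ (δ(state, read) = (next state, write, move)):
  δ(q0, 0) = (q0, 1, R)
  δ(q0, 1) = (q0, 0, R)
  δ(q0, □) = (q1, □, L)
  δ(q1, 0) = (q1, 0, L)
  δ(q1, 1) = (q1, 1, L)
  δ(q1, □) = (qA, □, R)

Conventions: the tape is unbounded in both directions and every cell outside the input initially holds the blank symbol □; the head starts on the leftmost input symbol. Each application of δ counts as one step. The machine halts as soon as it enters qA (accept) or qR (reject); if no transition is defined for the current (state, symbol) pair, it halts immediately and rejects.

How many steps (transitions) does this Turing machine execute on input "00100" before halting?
Step 0: [q0]00100 (head at position 0)
Step 1: δ(q0, 0) = (q0, 1, R)  ⊢  1[q0]0100 (head at position 1)
Step 2: δ(q0, 0) = (q0, 1, R)  ⊢  11[q0]100 (head at position 2)
Step 3: δ(q0, 1) = (q0, 0, R)  ⊢  110[q0]00 (head at position 3)
Step 4: δ(q0, 0) = (q0, 1, R)  ⊢  1101[q0]0 (head at position 4)
Step 5: δ(q0, 0) = (q0, 1, R)  ⊢  11011[q0]□ (head at position 5)
Step 6: δ(q0, □) = (q1, □, L)  ⊢  1101[q1]1□ (head at position 4)
Step 7: δ(q1, 1) = (q1, 1, L)  ⊢  110[q1]11□ (head at position 3)
Step 8: δ(q1, 1) = (q1, 1, L)  ⊢  11[q1]011□ (head at position 2)
Step 9: δ(q1, 0) = (q1, 0, L)  ⊢  1[q1]1011□ (head at position 1)
Step 10: δ(q1, 1) = (q1, 1, L)  ⊢  [q1]11011□ (head at position 0)
Step 11: δ(q1, 1) = (q1, 1, L)  ⊢  [q1]□11011□ (head at position -1)
Step 12: δ(q1, □) = (qA, □, R)  ⊢  □[qA]11011□ (head at position 0)
The machine is in qA, so it halts and accepts.
Number of transitions executed: 12.

Final answer: 12 steps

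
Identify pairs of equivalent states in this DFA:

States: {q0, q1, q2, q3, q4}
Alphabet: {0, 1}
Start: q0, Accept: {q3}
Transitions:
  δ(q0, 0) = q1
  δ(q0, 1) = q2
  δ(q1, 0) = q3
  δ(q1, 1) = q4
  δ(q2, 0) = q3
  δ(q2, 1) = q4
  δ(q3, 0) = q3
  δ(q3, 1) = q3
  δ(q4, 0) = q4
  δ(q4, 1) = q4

Using the table-filling algorithm:
Round 0 – mark pairs where exactly one state is accepting: (q0,q3), (q1,q3), (q2,q3), (q3,q4)
Round 1 – newly marked: (q0,q1) [on 0: q1 vs q3, already marked]; (q0,q2) [on 0: q1 vs q3, already marked]; (q1,q4) [on 0: q3 vs q4, already marked]; (q2,q4) [on 0: q3 vs q4, already marked]
Round 2 – newly marked: (q0,q4) [on 0: q1 vs q4, already marked]
No further pairs can be marked.
(q1, q2) unmarked: δ(q1,0)=q3, δ(q2,0)=q3; δ(q1,1)=q4, δ(q2,1)=q4 → equivalent
Equivalent pairs: (q1, q2)

Final answer: Equivalent pairs: (q1, q2)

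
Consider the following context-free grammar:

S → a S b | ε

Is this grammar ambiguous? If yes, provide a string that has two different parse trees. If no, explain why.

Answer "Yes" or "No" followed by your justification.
At every step exactly one production applies: if the remaining string to generate is non-empty it starts with a and ends with b, forcing S → a S b; if it is empty, S → ε is forced. Hence each string a^n b^n has exactly one derivation (S → a S b applied n times, then S → ε) and one parse tree.

Final answer: No - the grammar is unambiguous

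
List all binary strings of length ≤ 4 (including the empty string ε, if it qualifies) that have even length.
Checking every binary string of length 0 to 4:
  Length 0: accepted: ε | rejected: (none)
  Length 1: accepted: (none) | rejected: 0, 1
  Length 2: accepted: 00, 01, 10, 11 | rejected: (none)
  Length 3: accepted: (none) | rejected: 000, 001, 010, 011, 100, 101, 110, 111
  Length 4: accepted: 0000, 0001, 0010, 0011, 0100, 0101, 0110, 0111, 1000, 1001, 1010, 1011, 1100, 1101, 1110, 1111 | rejected: (none)
Total: 21 string(s).

Final answer: ε, 00, 01, 10, 11, 0000, 0001, 0010, 0011, 0100, 0101, 0110, 0111, 1000, 1001, 1010, 1011, 1100, 1101, 1110, 1111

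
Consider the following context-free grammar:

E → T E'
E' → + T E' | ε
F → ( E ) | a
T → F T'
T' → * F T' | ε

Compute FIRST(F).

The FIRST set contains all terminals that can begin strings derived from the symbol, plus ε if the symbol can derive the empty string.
FIRST(F): F → ( E ) contributes '(' and F → a contributes 'a', so FIRST(F) = {(, a}. F is not nullable.

Final answer: {(, a}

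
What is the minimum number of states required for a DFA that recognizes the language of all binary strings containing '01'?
Language: binary strings containing '01'
Lower bound (Myhill–Nerode): the prefixes ε, 0, 01 are pairwise distinguishable:
  ε vs 01: suffix ε distinguishes them (ε is rejected, 01 is accepted)
  0 vs 01: suffix ε distinguishes them (0 is rejected, 01 is accepted)
  ε vs 0: suffix 1 distinguishes them (ε·1 = 1 is rejected, 0·1 = 01 is accepted)
So any DFA needs at least 3 states.
Upper bound: a DFA with 3 states exists (one state per class above: 'no progress', 'last symbol 0', and 'seen 01' (accepting sink)).
Minimum states: 3

Final answer: 3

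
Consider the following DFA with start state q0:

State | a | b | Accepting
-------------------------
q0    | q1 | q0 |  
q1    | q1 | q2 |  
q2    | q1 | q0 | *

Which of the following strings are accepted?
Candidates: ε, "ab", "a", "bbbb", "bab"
ε: q0; q0 is not accepting → rejected
"ab": q0 → q1 → q2; q2 is accepting → accepted
"a": q0 → q1; q1 is not accepting → rejected
"bbbb": q0 → q0 → q0 → q0 → q0; q0 is not accepting → rejected
"bab": q0 → q0 → q1 → q2; q2 is accepting → accepted

Final answer: "ab", "bab"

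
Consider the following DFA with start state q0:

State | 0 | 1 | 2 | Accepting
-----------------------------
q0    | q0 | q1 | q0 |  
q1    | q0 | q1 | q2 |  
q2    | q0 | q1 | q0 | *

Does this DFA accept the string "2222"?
Start in q0.
Read '2': q0 → q0
Read '2': q0 → q0
Read '2': q0 → q0
Read '2': q0 → q0
Final state q0 is not accepting, so the string is rejected.

Final answer: No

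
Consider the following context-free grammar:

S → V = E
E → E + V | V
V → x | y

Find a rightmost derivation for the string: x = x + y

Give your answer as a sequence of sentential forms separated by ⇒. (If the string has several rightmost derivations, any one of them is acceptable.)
Start with S.
Step 1: the rightmost non-terminal is S; apply S → V = E:  V = E
Step 2: the rightmost non-terminal is E; apply E → E + V:  V = E + V
Step 3: the rightmost non-terminal is V; apply V → y:  V = E + y
Step 4: the rightmost non-terminal is E; apply E → V:  V = V + y
Step 5: the rightmost non-terminal is V; apply V → x:  V = x + y
Step 6: the rightmost non-terminal is V; apply V → x:  x = x + y

Final answer: S ⇒ V = E ⇒ V = E + V ⇒ V = E + y ⇒ V = V + y ⇒ V = x + y ⇒ x = x + y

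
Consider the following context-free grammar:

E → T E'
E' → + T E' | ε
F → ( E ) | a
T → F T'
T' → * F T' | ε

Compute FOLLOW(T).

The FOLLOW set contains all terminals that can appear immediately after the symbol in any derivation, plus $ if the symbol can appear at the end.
Useful FIRST sets: FIRST(E') = {+, ε}, FIRST(T') = {*, ε} (both E' and T' are nullable).
FOLLOW(E): E is the start symbol → $; E appears in F → ( E ) followed by ')' → FOLLOW(E) = {), $}.
FOLLOW(E'): E' appears at the right end of E → T E' and of E' → + T E', so FOLLOW(E') ⊇ FOLLOW(E) (the second occurrence adds nothing new). FOLLOW(E') = {), $}.
FOLLOW(T): in E → T E' and E' → + T E', T is followed by E': add FIRST(E') minus ε = {+}; since E' is nullable, also add FOLLOW(E) and FOLLOW(E') = {), $}. FOLLOW(T) = {+, ), $}.

Final answer: {$, ), +}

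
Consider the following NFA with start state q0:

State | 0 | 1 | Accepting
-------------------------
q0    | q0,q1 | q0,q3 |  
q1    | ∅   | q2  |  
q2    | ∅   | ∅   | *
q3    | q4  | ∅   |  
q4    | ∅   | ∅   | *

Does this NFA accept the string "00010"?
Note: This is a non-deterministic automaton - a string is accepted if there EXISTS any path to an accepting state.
Track the set of states the NFA could be in: start {q0}
Read '0': {q0} → {q0, q1}
Read '0': {q0, q1} → {q0, q1}
Read '0': {q0, q1} → {q0, q1}
Read '1': {q0, q1} → {q0, q2, q3}
Read '0': {q0, q2, q3} → {q0, q1, q4}
Final set {q0, q1, q4} contains accepting state(s) {q4} → accepted.

Final answer: Yes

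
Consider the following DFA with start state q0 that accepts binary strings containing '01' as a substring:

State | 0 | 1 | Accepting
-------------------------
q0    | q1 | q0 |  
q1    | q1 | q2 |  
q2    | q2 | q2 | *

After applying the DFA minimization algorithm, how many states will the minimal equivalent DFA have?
All 3 states are reachable from q0, so none can be removed as unreachable.
Table-filling: first mark every (accepting, non-accepting) pair as distinguishable (accepting: {q2}; non-accepting: {q0, q1}).
Round 1: (q0, q1) on '1' go to q0 and q2, already distinguishable → mark.
Every pair of states is distinguishable, so the DFA is already minimal.
Equivalence classes: {q0}, {q1}, {q2} → 3 states.

Final answer: 3 states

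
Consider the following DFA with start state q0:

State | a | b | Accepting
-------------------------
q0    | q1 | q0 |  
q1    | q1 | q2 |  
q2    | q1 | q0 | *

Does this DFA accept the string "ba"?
Start in q0.
Read 'b': q0 → q0
Read 'a': q0 → q1
Final state q1 is not accepting, so the string is rejected.

Final answer: No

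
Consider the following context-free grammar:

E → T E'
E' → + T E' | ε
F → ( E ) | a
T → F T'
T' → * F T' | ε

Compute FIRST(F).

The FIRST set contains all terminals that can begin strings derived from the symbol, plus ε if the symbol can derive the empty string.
FIRST(F): F → ( E ) contributes '(' and F → a contributes 'a', so FIRST(F) = {(, a}. F is not nullable.

Final answer: {(, a}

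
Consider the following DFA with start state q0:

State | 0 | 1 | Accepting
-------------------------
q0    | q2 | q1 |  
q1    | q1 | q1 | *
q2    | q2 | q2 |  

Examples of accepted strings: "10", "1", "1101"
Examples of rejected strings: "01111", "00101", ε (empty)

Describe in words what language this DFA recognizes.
non-empty binary strings starting with 1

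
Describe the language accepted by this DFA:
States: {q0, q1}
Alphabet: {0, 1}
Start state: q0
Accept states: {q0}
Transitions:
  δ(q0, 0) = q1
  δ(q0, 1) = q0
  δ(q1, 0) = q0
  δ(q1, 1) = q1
Analyzing the DFA structure:
Start state: q0
Accept states: {q0}
Interpreting what each state remembers (checking against the transitions):
  q0: an even number of 0s has been read so far
  q1: an odd number of 0s has been read so far
  δ(q0, 0): in q0 (an even number of 0s has been read so far), after reading 0 we have: an odd number of 0s has been read so far → q1
  δ(q0, 1): in q0 (an even number of 0s has been read so far), after reading 1 we have: an even number of 0s has been read so far → q0
  δ(q1, 0): in q1 (an odd number of 0s has been read so far), after reading 0 we have: an even number of 0s has been read so far → q0
  δ(q1, 1): in q1 (an odd number of 0s has been read so far), after reading 1 we have: an odd number of 0s has been read so far → q1
A string is accepted iff it ends in {q0}, i.e. an even number of 0s has been read so far.
Language: All binary strings with an even number of 0s

Final answer: All binary strings with an even number of 0s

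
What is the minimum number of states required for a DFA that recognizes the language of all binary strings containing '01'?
Language: binary strings containing '01'
Lower bound (Myhill–Nerode): the prefixes ε, 0, 01 are pairwise distinguishable:
  ε vs 01: suffix ε distinguishes them (ε is rejected, 01 is accepted)
  0 vs 01: suffix ε distinguishes them (0 is rejected, 01 is accepted)
  ε vs 0: suffix 1 distinguishes them (ε·1 = 1 is rejected, 0·1 = 01 is accepted)
So any DFA needs at least 3 states.
Upper bound: a DFA with 3 states exists (one state per class above: 'no progress', 'last symbol 0', and 'seen 01' (accepting sink)).
Minimum states: 3

Final answer: 3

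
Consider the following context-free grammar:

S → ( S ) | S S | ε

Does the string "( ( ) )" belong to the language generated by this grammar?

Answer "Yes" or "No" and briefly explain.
A derivation exists: S ⇒ ( S ) ⇒ ( ( S ) ) ⇒ ( ( ) ) (using S → ( S ) twice, then S → ε).

Final answer: Yes - a valid derivation exists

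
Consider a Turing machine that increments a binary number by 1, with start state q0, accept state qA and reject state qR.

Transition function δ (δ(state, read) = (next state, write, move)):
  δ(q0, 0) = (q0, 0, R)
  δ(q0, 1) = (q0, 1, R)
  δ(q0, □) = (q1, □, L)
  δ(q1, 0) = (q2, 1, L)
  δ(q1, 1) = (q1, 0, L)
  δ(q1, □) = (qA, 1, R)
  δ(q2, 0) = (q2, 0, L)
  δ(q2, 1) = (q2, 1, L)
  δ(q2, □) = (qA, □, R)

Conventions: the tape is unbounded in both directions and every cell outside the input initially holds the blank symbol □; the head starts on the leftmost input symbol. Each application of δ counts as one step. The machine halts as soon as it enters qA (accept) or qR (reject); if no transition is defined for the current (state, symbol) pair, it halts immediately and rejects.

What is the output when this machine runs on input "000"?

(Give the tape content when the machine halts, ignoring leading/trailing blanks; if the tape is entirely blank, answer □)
Step 0: [q0]000 (head at position 0)
Step 1: δ(q0, 0) = (q0, 0, R)  ⊢  0[q0]00 (head at position 1)
Step 2: δ(q0, 0) = (q0, 0, R)  ⊢  00[q0]0 (head at position 2)
Step 3: δ(q0, 0) = (q0, 0, R)  ⊢  000[q0]□ (head at position 3)
Step 4: δ(q0, □) = (q1, □, L)  ⊢  00[q1]0□ (head at position 2)
Step 5: δ(q1, 0) = (q2, 1, L)  ⊢  0[q2]01□ (head at position 1)
Step 6: δ(q2, 0) = (q2, 0, L)  ⊢  [q2]001□ (head at position 0)
Step 7: δ(q2, 0) = (q2, 0, L)  ⊢  [q2]□001□ (head at position -1)
Step 8: δ(q2, □) = (qA, □, R)  ⊢  □[qA]001□ (head at position 0)
The machine is in qA, so it halts and accepts.
Tape content when halted (ignoring surrounding blanks): 001

Final answer: Output: 001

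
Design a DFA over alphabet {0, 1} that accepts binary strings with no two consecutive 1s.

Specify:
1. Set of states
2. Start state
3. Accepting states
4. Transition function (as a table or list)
One valid DFA (any DFA recognizing the same language is acceptable):
States: {q0, q1, dead}
Start: q0
Accepting: {q0, q1}
Transitions (accepting states marked with *):
State | 0 | 1 | Accepting
-------------------------
q0    | q0 | q1 | *
q1    | q0 | dead | *
dead  | dead | dead |  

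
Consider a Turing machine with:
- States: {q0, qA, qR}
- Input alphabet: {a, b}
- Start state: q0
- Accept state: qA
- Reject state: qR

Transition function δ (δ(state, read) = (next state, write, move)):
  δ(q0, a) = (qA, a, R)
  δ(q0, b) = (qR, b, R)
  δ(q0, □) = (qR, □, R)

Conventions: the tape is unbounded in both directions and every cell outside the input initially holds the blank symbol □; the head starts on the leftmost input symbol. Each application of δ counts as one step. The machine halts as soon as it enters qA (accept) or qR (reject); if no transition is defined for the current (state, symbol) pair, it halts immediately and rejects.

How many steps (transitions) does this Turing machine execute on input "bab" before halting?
Step 0: [q0]bab (head at position 0)
Step 1: δ(q0, b) = (qR, b, R)  ⊢  b[qR]ab (head at position 1)
The machine is in qR, so it halts and rejects.
Number of transitions executed: 1.

Final answer: 1 steps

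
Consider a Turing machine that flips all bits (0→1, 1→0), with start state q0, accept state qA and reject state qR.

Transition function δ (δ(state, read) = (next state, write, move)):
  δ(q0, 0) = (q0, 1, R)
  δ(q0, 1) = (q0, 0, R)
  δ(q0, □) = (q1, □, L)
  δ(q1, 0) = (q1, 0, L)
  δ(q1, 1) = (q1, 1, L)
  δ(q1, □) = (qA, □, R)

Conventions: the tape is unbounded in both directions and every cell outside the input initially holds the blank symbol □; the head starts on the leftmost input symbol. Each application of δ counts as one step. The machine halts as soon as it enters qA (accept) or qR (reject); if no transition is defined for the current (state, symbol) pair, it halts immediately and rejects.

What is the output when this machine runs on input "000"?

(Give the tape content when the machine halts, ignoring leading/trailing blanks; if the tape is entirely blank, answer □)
Step 0: [q0]000 (head at position 0)
Step 1: δ(q0, 0) = (q0, 1, R)  ⊢  1[q0]00 (head at position 1)
Step 2: δ(q0, 0) = (q0, 1, R)  ⊢  11[q0]0 (head at position 2)
Step 3: δ(q0, 0) = (q0, 1, R)  ⊢  111[q0]□ (head at position 3)
Step 4: δ(q0, □) = (q1, □, L)  ⊢  11[q1]1□ (head at position 2)
Step 5: δ(q1, 1) = (q1, 1, L)  ⊢  1[q1]11□ (head at position 1)
Step 6: δ(q1, 1) = (q1, 1, L)  ⊢  [q1]111□ (head at position 0)
Step 7: δ(q1, 1) = (q1, 1, L)  ⊢  [q1]□111□ (head at position -1)
Step 8: δ(q1, □) = (qA, □, R)  ⊢  □[qA]111□ (head at position 0)
The machine is in qA, so it halts and accepts.
Tape content when halted (ignoring surrounding blanks): 111

Final answer: Output: 111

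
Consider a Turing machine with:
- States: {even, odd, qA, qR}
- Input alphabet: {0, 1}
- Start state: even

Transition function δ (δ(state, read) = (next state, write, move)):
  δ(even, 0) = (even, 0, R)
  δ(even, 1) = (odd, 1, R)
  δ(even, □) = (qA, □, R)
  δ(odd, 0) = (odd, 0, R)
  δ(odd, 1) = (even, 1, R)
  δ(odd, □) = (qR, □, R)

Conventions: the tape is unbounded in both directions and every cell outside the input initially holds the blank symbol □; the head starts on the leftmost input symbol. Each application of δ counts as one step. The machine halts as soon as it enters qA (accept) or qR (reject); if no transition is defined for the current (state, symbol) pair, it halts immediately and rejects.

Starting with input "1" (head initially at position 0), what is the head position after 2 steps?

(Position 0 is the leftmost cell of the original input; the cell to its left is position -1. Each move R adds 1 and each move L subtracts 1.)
Step 0: [even]1 (head at position 0)
Step 1: δ(even, 1) = (odd, 1, R)  ⊢  1[odd]□ (head at position 1)
Step 2: δ(odd, □) = (qR, □, R)  ⊢  1□[qR]□ (head at position 2)
Head position after 2 steps: 2

Final answer: Position 2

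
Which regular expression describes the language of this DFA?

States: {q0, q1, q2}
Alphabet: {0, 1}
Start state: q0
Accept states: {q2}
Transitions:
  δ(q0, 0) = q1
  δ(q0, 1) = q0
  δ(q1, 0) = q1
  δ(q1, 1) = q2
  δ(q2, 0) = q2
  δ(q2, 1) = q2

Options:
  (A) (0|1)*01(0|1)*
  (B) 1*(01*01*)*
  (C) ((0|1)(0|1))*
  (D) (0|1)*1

Testing sample strings against the DFA:
  '00' -> rejected
  '10110' -> accepted
  '01' -> accepted
  '0110' -> accepted
Checking each option for a counterexample:
  (A) (0|1)*01(0|1)*: agrees with the DFA on all strings of length ≤ 4
  (B) 1*(01*01*)*: ε is rejected by the DFA but matches the regex → eliminated
  (C) ((0|1)(0|1))*: ε is rejected by the DFA but matches the regex → eliminated
  (D) (0|1)*1: '1' is rejected by the DFA but matches the regex → eliminated
Only (A) (0|1)*01(0|1)* is consistent with the DFA.

Final answer: (A) (0|1)*01(0|1)*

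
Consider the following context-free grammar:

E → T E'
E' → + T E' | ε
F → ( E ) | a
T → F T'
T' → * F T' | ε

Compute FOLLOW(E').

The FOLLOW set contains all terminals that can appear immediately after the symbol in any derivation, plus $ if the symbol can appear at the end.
Useful FIRST sets: FIRST(E') = {+, ε}, FIRST(T') = {*, ε} (both E' and T' are nullable).
FOLLOW(E): E is the start symbol → $; E appears in F → ( E ) followed by ')' → FOLLOW(E) = {), $}.
FOLLOW(E'): E' appears at the right end of E → T E' and of E' → + T E', so FOLLOW(E') ⊇ FOLLOW(E) (the second occurrence adds nothing new). FOLLOW(E') = {), $}.

Final answer: {$, )}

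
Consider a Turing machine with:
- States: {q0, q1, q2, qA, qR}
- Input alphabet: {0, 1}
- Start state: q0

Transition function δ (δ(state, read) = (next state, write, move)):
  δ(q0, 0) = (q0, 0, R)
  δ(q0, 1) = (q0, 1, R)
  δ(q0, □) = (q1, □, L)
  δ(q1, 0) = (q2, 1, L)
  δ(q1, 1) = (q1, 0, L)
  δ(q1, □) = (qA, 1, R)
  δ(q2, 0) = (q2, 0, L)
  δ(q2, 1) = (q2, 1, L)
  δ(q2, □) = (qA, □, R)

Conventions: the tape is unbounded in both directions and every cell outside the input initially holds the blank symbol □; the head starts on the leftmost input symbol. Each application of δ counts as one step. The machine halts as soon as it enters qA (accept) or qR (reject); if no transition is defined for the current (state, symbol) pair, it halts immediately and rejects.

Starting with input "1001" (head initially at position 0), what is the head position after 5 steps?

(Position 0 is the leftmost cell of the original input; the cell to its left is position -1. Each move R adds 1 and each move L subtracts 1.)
Step 0: [q0]1001 (head at position 0)
Step 1: δ(q0, 1) = (q0, 1, R)  ⊢  1[q0]001 (head at position 1)
Step 2: δ(q0, 0) = (q0, 0, R)  ⊢  10[q0]01 (head at position 2)
Step 3: δ(q0, 0) = (q0, 0, R)  ⊢  100[q0]1 (head at position 3)
Step 4: δ(q0, 1) = (q0, 1, R)  ⊢  1001[q0]□ (head at position 4)
Step 5: δ(q0, □) = (q1, □, L)  ⊢  100[q1]1□ (head at position 3)
Head position after 5 steps: 3

Final answer: Position 3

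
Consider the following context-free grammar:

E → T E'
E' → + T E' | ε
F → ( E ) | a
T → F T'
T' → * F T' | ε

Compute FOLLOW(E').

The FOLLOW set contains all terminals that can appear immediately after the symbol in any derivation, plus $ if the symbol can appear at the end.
Useful FIRST sets: FIRST(E') = {+, ε}, FIRST(T') = {*, ε} (both E' and T' are nullable).
FOLLOW(E): E is the start symbol → $; E appears in F → ( E ) followed by ')' → FOLLOW(E) = {), $}.
FOLLOW(E'): E' appears at the right end of E → T E' and of E' → + T E', so FOLLOW(E') ⊇ FOLLOW(E) (the second occurrence adds nothing new). FOLLOW(E') = {), $}.

Final answer: {$, )}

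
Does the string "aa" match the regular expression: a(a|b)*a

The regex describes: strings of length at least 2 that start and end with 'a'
Yes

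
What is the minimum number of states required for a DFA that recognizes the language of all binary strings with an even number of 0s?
Language: binary strings with an even number of 0s
Lower bound (Myhill–Nerode): the prefixes ε, 0 are pairwise distinguishable:
  ε vs 0: suffix ε distinguishes them (ε has zero 0s (accepted), 0 has one 0 (rejected))
So any DFA needs at least 2 states.
Upper bound: a DFA with 2 states exists (one state per class above).
Minimum states: 2

Final answer: 2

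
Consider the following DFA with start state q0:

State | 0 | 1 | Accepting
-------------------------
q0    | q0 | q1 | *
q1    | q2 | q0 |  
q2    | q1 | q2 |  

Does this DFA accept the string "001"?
Start in q0.
Read '0': q0 → q0
Read '0': q0 → q0
Read '1': q0 → q1
Final state q1 is not accepting, so the string is rejected.

Final answer: No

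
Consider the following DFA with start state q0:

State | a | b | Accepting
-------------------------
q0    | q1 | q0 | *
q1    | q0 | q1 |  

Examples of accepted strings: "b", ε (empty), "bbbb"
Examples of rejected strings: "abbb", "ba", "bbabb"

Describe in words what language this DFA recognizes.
strings over {a,b} with an even number of a's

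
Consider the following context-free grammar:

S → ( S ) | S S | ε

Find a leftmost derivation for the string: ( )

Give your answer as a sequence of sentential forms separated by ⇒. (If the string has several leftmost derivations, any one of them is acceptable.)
Start with S.
Step 1: the leftmost non-terminal is S; apply S → ( S ):  ( S )
Step 2: the leftmost non-terminal is S; apply S → ε:  ( )

Final answer: S ⇒ ( S ) ⇒ ( )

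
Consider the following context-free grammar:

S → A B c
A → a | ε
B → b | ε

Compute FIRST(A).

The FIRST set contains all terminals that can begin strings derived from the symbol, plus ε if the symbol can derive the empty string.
A → a contributes a; A → ε makes A nullable, contributing ε. FIRST(A) = {a, ε}.

Final answer: {a, ε}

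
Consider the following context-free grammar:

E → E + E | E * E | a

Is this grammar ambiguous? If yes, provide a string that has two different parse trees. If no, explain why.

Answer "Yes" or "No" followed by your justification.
Two different leftmost derivations of a + a * a:
  (1) E ⇒ E + E ⇒ a + E ⇒ a + E * E ⇒ a + a * E ⇒ a + a * a   (tree groups a + (a * a))
  (2) E ⇒ E * E ⇒ E + E * E ⇒ a + E * E ⇒ a + a * E ⇒ a + a * a   (tree groups (a + a) * a)
Two distinct leftmost derivations = two distinct parse trees, so the grammar is ambiguous.

Final answer: Yes - the string 'a + a * a' has two distinct leftmost derivations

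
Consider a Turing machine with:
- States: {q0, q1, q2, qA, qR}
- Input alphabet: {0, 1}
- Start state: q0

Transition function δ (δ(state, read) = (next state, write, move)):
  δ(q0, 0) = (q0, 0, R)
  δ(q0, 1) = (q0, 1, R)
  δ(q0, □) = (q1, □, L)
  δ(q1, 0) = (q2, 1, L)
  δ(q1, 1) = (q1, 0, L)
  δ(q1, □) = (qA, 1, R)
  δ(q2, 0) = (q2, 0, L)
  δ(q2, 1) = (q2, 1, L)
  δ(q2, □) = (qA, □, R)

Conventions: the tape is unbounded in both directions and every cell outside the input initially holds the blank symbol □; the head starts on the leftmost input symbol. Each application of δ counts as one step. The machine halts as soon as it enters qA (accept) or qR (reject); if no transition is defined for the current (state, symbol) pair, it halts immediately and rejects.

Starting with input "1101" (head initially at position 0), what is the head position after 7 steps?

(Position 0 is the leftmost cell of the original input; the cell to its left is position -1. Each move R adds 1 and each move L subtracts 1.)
Step 0: [q0]1101 (head at position 0)
Step 1: δ(q0, 1) = (q0, 1, R)  ⊢  1[q0]101 (head at position 1)
Step 2: δ(q0, 1) = (q0, 1, R)  ⊢  11[q0]01 (head at position 2)
Step 3: δ(q0, 0) = (q0, 0, R)  ⊢  110[q0]1 (head at position 3)
Step 4: δ(q0, 1) = (q0, 1, R)  ⊢  1101[q0]□ (head at position 4)
Step 5: δ(q0, □) = (q1, □, L)  ⊢  110[q1]1□ (head at position 3)
Step 6: δ(q1, 1) = (q1, 0, L)  ⊢  11[q1]00□ (head at position 2)
Step 7: δ(q1, 0) = (q2, 1, L)  ⊢  1[q2]110□ (head at position 1)
Head position after 7 steps: 1

Final answer: Position 1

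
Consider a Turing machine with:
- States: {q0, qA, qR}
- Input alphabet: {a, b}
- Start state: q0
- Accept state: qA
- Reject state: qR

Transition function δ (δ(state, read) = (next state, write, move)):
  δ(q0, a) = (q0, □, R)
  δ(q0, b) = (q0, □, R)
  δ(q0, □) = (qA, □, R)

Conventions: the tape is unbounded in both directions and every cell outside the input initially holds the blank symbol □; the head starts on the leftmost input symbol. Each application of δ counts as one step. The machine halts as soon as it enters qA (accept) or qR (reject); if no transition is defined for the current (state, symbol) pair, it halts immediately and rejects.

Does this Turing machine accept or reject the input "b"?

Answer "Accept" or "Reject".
Step 0: [q0]b (head at position 0)
Step 1: δ(q0, b) = (q0, □, R)  ⊢  □[q0]□ (head at position 1)
Step 2: δ(q0, □) = (qA, □, R)  ⊢  □□[qA]□ (head at position 2)
The machine is in qA, so it halts and accepts.

Final answer: Accept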